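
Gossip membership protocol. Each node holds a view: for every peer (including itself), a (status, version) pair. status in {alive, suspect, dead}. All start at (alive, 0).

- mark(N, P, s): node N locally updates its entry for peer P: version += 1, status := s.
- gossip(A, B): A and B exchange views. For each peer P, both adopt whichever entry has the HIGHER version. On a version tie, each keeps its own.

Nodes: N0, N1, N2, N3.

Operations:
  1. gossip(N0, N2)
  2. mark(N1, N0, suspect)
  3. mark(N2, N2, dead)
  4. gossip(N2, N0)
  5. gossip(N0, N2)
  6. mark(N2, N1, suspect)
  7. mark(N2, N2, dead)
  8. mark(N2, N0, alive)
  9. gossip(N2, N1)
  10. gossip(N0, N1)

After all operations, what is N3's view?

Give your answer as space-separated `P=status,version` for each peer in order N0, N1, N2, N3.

Op 1: gossip N0<->N2 -> N0.N0=(alive,v0) N0.N1=(alive,v0) N0.N2=(alive,v0) N0.N3=(alive,v0) | N2.N0=(alive,v0) N2.N1=(alive,v0) N2.N2=(alive,v0) N2.N3=(alive,v0)
Op 2: N1 marks N0=suspect -> (suspect,v1)
Op 3: N2 marks N2=dead -> (dead,v1)
Op 4: gossip N2<->N0 -> N2.N0=(alive,v0) N2.N1=(alive,v0) N2.N2=(dead,v1) N2.N3=(alive,v0) | N0.N0=(alive,v0) N0.N1=(alive,v0) N0.N2=(dead,v1) N0.N3=(alive,v0)
Op 5: gossip N0<->N2 -> N0.N0=(alive,v0) N0.N1=(alive,v0) N0.N2=(dead,v1) N0.N3=(alive,v0) | N2.N0=(alive,v0) N2.N1=(alive,v0) N2.N2=(dead,v1) N2.N3=(alive,v0)
Op 6: N2 marks N1=suspect -> (suspect,v1)
Op 7: N2 marks N2=dead -> (dead,v2)
Op 8: N2 marks N0=alive -> (alive,v1)
Op 9: gossip N2<->N1 -> N2.N0=(alive,v1) N2.N1=(suspect,v1) N2.N2=(dead,v2) N2.N3=(alive,v0) | N1.N0=(suspect,v1) N1.N1=(suspect,v1) N1.N2=(dead,v2) N1.N3=(alive,v0)
Op 10: gossip N0<->N1 -> N0.N0=(suspect,v1) N0.N1=(suspect,v1) N0.N2=(dead,v2) N0.N3=(alive,v0) | N1.N0=(suspect,v1) N1.N1=(suspect,v1) N1.N2=(dead,v2) N1.N3=(alive,v0)

Answer: N0=alive,0 N1=alive,0 N2=alive,0 N3=alive,0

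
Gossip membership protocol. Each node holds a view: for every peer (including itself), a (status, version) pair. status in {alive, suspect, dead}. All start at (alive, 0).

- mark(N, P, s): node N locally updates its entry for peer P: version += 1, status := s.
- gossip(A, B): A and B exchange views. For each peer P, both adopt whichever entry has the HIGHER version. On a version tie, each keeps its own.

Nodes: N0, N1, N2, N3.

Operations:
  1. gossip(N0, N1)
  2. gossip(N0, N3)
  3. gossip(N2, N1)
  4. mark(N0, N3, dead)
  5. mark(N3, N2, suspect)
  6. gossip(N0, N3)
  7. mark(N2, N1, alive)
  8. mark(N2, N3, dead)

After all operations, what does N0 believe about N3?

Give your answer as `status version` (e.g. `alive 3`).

Op 1: gossip N0<->N1 -> N0.N0=(alive,v0) N0.N1=(alive,v0) N0.N2=(alive,v0) N0.N3=(alive,v0) | N1.N0=(alive,v0) N1.N1=(alive,v0) N1.N2=(alive,v0) N1.N3=(alive,v0)
Op 2: gossip N0<->N3 -> N0.N0=(alive,v0) N0.N1=(alive,v0) N0.N2=(alive,v0) N0.N3=(alive,v0) | N3.N0=(alive,v0) N3.N1=(alive,v0) N3.N2=(alive,v0) N3.N3=(alive,v0)
Op 3: gossip N2<->N1 -> N2.N0=(alive,v0) N2.N1=(alive,v0) N2.N2=(alive,v0) N2.N3=(alive,v0) | N1.N0=(alive,v0) N1.N1=(alive,v0) N1.N2=(alive,v0) N1.N3=(alive,v0)
Op 4: N0 marks N3=dead -> (dead,v1)
Op 5: N3 marks N2=suspect -> (suspect,v1)
Op 6: gossip N0<->N3 -> N0.N0=(alive,v0) N0.N1=(alive,v0) N0.N2=(suspect,v1) N0.N3=(dead,v1) | N3.N0=(alive,v0) N3.N1=(alive,v0) N3.N2=(suspect,v1) N3.N3=(dead,v1)
Op 7: N2 marks N1=alive -> (alive,v1)
Op 8: N2 marks N3=dead -> (dead,v1)

Answer: dead 1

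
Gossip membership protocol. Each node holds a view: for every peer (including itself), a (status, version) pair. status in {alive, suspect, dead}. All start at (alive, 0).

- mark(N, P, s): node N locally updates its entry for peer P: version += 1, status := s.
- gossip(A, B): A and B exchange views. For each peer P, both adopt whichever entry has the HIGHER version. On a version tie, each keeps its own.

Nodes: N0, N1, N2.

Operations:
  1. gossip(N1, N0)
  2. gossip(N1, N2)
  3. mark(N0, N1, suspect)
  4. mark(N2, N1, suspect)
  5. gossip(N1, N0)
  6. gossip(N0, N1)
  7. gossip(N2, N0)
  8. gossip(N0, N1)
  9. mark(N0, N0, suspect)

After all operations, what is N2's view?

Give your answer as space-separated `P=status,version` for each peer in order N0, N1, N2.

Answer: N0=alive,0 N1=suspect,1 N2=alive,0

Derivation:
Op 1: gossip N1<->N0 -> N1.N0=(alive,v0) N1.N1=(alive,v0) N1.N2=(alive,v0) | N0.N0=(alive,v0) N0.N1=(alive,v0) N0.N2=(alive,v0)
Op 2: gossip N1<->N2 -> N1.N0=(alive,v0) N1.N1=(alive,v0) N1.N2=(alive,v0) | N2.N0=(alive,v0) N2.N1=(alive,v0) N2.N2=(alive,v0)
Op 3: N0 marks N1=suspect -> (suspect,v1)
Op 4: N2 marks N1=suspect -> (suspect,v1)
Op 5: gossip N1<->N0 -> N1.N0=(alive,v0) N1.N1=(suspect,v1) N1.N2=(alive,v0) | N0.N0=(alive,v0) N0.N1=(suspect,v1) N0.N2=(alive,v0)
Op 6: gossip N0<->N1 -> N0.N0=(alive,v0) N0.N1=(suspect,v1) N0.N2=(alive,v0) | N1.N0=(alive,v0) N1.N1=(suspect,v1) N1.N2=(alive,v0)
Op 7: gossip N2<->N0 -> N2.N0=(alive,v0) N2.N1=(suspect,v1) N2.N2=(alive,v0) | N0.N0=(alive,v0) N0.N1=(suspect,v1) N0.N2=(alive,v0)
Op 8: gossip N0<->N1 -> N0.N0=(alive,v0) N0.N1=(suspect,v1) N0.N2=(alive,v0) | N1.N0=(alive,v0) N1.N1=(suspect,v1) N1.N2=(alive,v0)
Op 9: N0 marks N0=suspect -> (suspect,v1)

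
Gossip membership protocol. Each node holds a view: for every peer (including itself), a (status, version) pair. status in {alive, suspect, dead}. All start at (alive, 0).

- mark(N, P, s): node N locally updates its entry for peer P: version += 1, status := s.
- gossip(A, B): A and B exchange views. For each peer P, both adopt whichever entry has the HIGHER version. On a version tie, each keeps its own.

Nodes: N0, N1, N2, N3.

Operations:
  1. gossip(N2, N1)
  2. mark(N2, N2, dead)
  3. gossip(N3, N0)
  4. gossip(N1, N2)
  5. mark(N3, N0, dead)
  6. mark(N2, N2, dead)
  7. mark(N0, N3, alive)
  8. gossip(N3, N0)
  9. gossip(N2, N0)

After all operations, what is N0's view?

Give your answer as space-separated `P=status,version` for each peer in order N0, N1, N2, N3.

Answer: N0=dead,1 N1=alive,0 N2=dead,2 N3=alive,1

Derivation:
Op 1: gossip N2<->N1 -> N2.N0=(alive,v0) N2.N1=(alive,v0) N2.N2=(alive,v0) N2.N3=(alive,v0) | N1.N0=(alive,v0) N1.N1=(alive,v0) N1.N2=(alive,v0) N1.N3=(alive,v0)
Op 2: N2 marks N2=dead -> (dead,v1)
Op 3: gossip N3<->N0 -> N3.N0=(alive,v0) N3.N1=(alive,v0) N3.N2=(alive,v0) N3.N3=(alive,v0) | N0.N0=(alive,v0) N0.N1=(alive,v0) N0.N2=(alive,v0) N0.N3=(alive,v0)
Op 4: gossip N1<->N2 -> N1.N0=(alive,v0) N1.N1=(alive,v0) N1.N2=(dead,v1) N1.N3=(alive,v0) | N2.N0=(alive,v0) N2.N1=(alive,v0) N2.N2=(dead,v1) N2.N3=(alive,v0)
Op 5: N3 marks N0=dead -> (dead,v1)
Op 6: N2 marks N2=dead -> (dead,v2)
Op 7: N0 marks N3=alive -> (alive,v1)
Op 8: gossip N3<->N0 -> N3.N0=(dead,v1) N3.N1=(alive,v0) N3.N2=(alive,v0) N3.N3=(alive,v1) | N0.N0=(dead,v1) N0.N1=(alive,v0) N0.N2=(alive,v0) N0.N3=(alive,v1)
Op 9: gossip N2<->N0 -> N2.N0=(dead,v1) N2.N1=(alive,v0) N2.N2=(dead,v2) N2.N3=(alive,v1) | N0.N0=(dead,v1) N0.N1=(alive,v0) N0.N2=(dead,v2) N0.N3=(alive,v1)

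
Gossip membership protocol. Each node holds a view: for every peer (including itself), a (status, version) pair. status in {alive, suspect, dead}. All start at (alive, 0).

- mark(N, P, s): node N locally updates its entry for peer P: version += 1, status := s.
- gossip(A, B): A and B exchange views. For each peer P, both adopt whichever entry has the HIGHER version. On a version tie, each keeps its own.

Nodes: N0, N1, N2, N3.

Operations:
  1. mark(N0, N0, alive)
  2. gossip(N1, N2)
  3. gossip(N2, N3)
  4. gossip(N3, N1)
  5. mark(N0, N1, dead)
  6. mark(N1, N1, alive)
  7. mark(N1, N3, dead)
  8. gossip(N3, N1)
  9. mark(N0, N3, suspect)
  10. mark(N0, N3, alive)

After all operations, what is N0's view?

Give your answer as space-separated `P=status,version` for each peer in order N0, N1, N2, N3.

Answer: N0=alive,1 N1=dead,1 N2=alive,0 N3=alive,2

Derivation:
Op 1: N0 marks N0=alive -> (alive,v1)
Op 2: gossip N1<->N2 -> N1.N0=(alive,v0) N1.N1=(alive,v0) N1.N2=(alive,v0) N1.N3=(alive,v0) | N2.N0=(alive,v0) N2.N1=(alive,v0) N2.N2=(alive,v0) N2.N3=(alive,v0)
Op 3: gossip N2<->N3 -> N2.N0=(alive,v0) N2.N1=(alive,v0) N2.N2=(alive,v0) N2.N3=(alive,v0) | N3.N0=(alive,v0) N3.N1=(alive,v0) N3.N2=(alive,v0) N3.N3=(alive,v0)
Op 4: gossip N3<->N1 -> N3.N0=(alive,v0) N3.N1=(alive,v0) N3.N2=(alive,v0) N3.N3=(alive,v0) | N1.N0=(alive,v0) N1.N1=(alive,v0) N1.N2=(alive,v0) N1.N3=(alive,v0)
Op 5: N0 marks N1=dead -> (dead,v1)
Op 6: N1 marks N1=alive -> (alive,v1)
Op 7: N1 marks N3=dead -> (dead,v1)
Op 8: gossip N3<->N1 -> N3.N0=(alive,v0) N3.N1=(alive,v1) N3.N2=(alive,v0) N3.N3=(dead,v1) | N1.N0=(alive,v0) N1.N1=(alive,v1) N1.N2=(alive,v0) N1.N3=(dead,v1)
Op 9: N0 marks N3=suspect -> (suspect,v1)
Op 10: N0 marks N3=alive -> (alive,v2)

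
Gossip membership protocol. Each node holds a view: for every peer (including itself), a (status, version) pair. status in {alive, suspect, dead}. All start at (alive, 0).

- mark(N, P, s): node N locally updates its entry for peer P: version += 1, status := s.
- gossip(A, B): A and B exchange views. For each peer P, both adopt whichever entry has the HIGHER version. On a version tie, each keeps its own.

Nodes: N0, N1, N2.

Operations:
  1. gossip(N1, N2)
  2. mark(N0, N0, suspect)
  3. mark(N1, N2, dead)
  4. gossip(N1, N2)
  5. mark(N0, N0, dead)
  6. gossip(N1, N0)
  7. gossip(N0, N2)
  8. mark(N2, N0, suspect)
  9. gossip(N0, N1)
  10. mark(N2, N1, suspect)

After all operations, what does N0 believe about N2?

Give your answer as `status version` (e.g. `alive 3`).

Answer: dead 1

Derivation:
Op 1: gossip N1<->N2 -> N1.N0=(alive,v0) N1.N1=(alive,v0) N1.N2=(alive,v0) | N2.N0=(alive,v0) N2.N1=(alive,v0) N2.N2=(alive,v0)
Op 2: N0 marks N0=suspect -> (suspect,v1)
Op 3: N1 marks N2=dead -> (dead,v1)
Op 4: gossip N1<->N2 -> N1.N0=(alive,v0) N1.N1=(alive,v0) N1.N2=(dead,v1) | N2.N0=(alive,v0) N2.N1=(alive,v0) N2.N2=(dead,v1)
Op 5: N0 marks N0=dead -> (dead,v2)
Op 6: gossip N1<->N0 -> N1.N0=(dead,v2) N1.N1=(alive,v0) N1.N2=(dead,v1) | N0.N0=(dead,v2) N0.N1=(alive,v0) N0.N2=(dead,v1)
Op 7: gossip N0<->N2 -> N0.N0=(dead,v2) N0.N1=(alive,v0) N0.N2=(dead,v1) | N2.N0=(dead,v2) N2.N1=(alive,v0) N2.N2=(dead,v1)
Op 8: N2 marks N0=suspect -> (suspect,v3)
Op 9: gossip N0<->N1 -> N0.N0=(dead,v2) N0.N1=(alive,v0) N0.N2=(dead,v1) | N1.N0=(dead,v2) N1.N1=(alive,v0) N1.N2=(dead,v1)
Op 10: N2 marks N1=suspect -> (suspect,v1)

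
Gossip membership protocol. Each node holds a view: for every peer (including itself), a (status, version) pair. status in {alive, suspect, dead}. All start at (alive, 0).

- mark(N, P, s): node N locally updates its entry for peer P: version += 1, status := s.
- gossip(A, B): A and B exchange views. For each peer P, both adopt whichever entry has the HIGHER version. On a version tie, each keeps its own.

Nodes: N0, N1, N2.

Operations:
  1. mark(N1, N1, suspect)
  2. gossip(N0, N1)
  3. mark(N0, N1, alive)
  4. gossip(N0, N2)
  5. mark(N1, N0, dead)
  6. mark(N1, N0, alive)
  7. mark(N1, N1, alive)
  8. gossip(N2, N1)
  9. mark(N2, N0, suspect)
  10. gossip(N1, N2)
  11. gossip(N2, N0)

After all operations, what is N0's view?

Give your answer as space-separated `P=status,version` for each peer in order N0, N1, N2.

Answer: N0=suspect,3 N1=alive,2 N2=alive,0

Derivation:
Op 1: N1 marks N1=suspect -> (suspect,v1)
Op 2: gossip N0<->N1 -> N0.N0=(alive,v0) N0.N1=(suspect,v1) N0.N2=(alive,v0) | N1.N0=(alive,v0) N1.N1=(suspect,v1) N1.N2=(alive,v0)
Op 3: N0 marks N1=alive -> (alive,v2)
Op 4: gossip N0<->N2 -> N0.N0=(alive,v0) N0.N1=(alive,v2) N0.N2=(alive,v0) | N2.N0=(alive,v0) N2.N1=(alive,v2) N2.N2=(alive,v0)
Op 5: N1 marks N0=dead -> (dead,v1)
Op 6: N1 marks N0=alive -> (alive,v2)
Op 7: N1 marks N1=alive -> (alive,v2)
Op 8: gossip N2<->N1 -> N2.N0=(alive,v2) N2.N1=(alive,v2) N2.N2=(alive,v0) | N1.N0=(alive,v2) N1.N1=(alive,v2) N1.N2=(alive,v0)
Op 9: N2 marks N0=suspect -> (suspect,v3)
Op 10: gossip N1<->N2 -> N1.N0=(suspect,v3) N1.N1=(alive,v2) N1.N2=(alive,v0) | N2.N0=(suspect,v3) N2.N1=(alive,v2) N2.N2=(alive,v0)
Op 11: gossip N2<->N0 -> N2.N0=(suspect,v3) N2.N1=(alive,v2) N2.N2=(alive,v0) | N0.N0=(suspect,v3) N0.N1=(alive,v2) N0.N2=(alive,v0)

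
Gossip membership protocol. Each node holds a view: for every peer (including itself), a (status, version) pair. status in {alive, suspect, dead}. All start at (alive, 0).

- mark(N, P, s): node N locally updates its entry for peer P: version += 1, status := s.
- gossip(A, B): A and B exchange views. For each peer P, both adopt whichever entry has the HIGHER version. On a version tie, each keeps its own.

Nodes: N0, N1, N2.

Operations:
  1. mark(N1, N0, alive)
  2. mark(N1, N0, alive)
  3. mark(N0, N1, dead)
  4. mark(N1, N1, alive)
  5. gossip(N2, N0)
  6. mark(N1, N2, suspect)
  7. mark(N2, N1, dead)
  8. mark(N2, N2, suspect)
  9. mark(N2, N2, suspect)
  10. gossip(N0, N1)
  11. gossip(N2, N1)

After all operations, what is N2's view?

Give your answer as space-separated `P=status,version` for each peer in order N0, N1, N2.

Op 1: N1 marks N0=alive -> (alive,v1)
Op 2: N1 marks N0=alive -> (alive,v2)
Op 3: N0 marks N1=dead -> (dead,v1)
Op 4: N1 marks N1=alive -> (alive,v1)
Op 5: gossip N2<->N0 -> N2.N0=(alive,v0) N2.N1=(dead,v1) N2.N2=(alive,v0) | N0.N0=(alive,v0) N0.N1=(dead,v1) N0.N2=(alive,v0)
Op 6: N1 marks N2=suspect -> (suspect,v1)
Op 7: N2 marks N1=dead -> (dead,v2)
Op 8: N2 marks N2=suspect -> (suspect,v1)
Op 9: N2 marks N2=suspect -> (suspect,v2)
Op 10: gossip N0<->N1 -> N0.N0=(alive,v2) N0.N1=(dead,v1) N0.N2=(suspect,v1) | N1.N0=(alive,v2) N1.N1=(alive,v1) N1.N2=(suspect,v1)
Op 11: gossip N2<->N1 -> N2.N0=(alive,v2) N2.N1=(dead,v2) N2.N2=(suspect,v2) | N1.N0=(alive,v2) N1.N1=(dead,v2) N1.N2=(suspect,v2)

Answer: N0=alive,2 N1=dead,2 N2=suspect,2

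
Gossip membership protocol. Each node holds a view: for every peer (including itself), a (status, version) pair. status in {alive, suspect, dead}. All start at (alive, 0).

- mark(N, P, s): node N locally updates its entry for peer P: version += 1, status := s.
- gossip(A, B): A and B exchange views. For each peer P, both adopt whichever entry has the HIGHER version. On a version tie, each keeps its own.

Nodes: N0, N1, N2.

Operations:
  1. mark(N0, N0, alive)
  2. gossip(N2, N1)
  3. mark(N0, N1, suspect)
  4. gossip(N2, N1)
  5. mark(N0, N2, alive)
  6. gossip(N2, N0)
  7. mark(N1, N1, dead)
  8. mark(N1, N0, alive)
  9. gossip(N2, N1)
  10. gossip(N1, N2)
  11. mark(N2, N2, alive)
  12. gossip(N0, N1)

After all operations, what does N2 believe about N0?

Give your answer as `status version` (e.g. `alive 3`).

Op 1: N0 marks N0=alive -> (alive,v1)
Op 2: gossip N2<->N1 -> N2.N0=(alive,v0) N2.N1=(alive,v0) N2.N2=(alive,v0) | N1.N0=(alive,v0) N1.N1=(alive,v0) N1.N2=(alive,v0)
Op 3: N0 marks N1=suspect -> (suspect,v1)
Op 4: gossip N2<->N1 -> N2.N0=(alive,v0) N2.N1=(alive,v0) N2.N2=(alive,v0) | N1.N0=(alive,v0) N1.N1=(alive,v0) N1.N2=(alive,v0)
Op 5: N0 marks N2=alive -> (alive,v1)
Op 6: gossip N2<->N0 -> N2.N0=(alive,v1) N2.N1=(suspect,v1) N2.N2=(alive,v1) | N0.N0=(alive,v1) N0.N1=(suspect,v1) N0.N2=(alive,v1)
Op 7: N1 marks N1=dead -> (dead,v1)
Op 8: N1 marks N0=alive -> (alive,v1)
Op 9: gossip N2<->N1 -> N2.N0=(alive,v1) N2.N1=(suspect,v1) N2.N2=(alive,v1) | N1.N0=(alive,v1) N1.N1=(dead,v1) N1.N2=(alive,v1)
Op 10: gossip N1<->N2 -> N1.N0=(alive,v1) N1.N1=(dead,v1) N1.N2=(alive,v1) | N2.N0=(alive,v1) N2.N1=(suspect,v1) N2.N2=(alive,v1)
Op 11: N2 marks N2=alive -> (alive,v2)
Op 12: gossip N0<->N1 -> N0.N0=(alive,v1) N0.N1=(suspect,v1) N0.N2=(alive,v1) | N1.N0=(alive,v1) N1.N1=(dead,v1) N1.N2=(alive,v1)

Answer: alive 1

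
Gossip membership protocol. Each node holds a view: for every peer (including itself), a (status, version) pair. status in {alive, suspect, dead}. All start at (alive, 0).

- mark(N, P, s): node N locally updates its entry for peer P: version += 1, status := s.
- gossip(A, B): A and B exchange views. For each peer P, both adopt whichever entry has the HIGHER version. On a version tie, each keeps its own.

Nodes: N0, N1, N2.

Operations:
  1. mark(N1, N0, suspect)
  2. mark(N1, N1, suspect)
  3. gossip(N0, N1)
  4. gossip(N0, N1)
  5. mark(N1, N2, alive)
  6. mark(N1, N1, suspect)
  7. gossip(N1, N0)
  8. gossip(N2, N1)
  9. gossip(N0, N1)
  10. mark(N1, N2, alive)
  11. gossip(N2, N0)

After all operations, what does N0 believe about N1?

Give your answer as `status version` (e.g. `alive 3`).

Answer: suspect 2

Derivation:
Op 1: N1 marks N0=suspect -> (suspect,v1)
Op 2: N1 marks N1=suspect -> (suspect,v1)
Op 3: gossip N0<->N1 -> N0.N0=(suspect,v1) N0.N1=(suspect,v1) N0.N2=(alive,v0) | N1.N0=(suspect,v1) N1.N1=(suspect,v1) N1.N2=(alive,v0)
Op 4: gossip N0<->N1 -> N0.N0=(suspect,v1) N0.N1=(suspect,v1) N0.N2=(alive,v0) | N1.N0=(suspect,v1) N1.N1=(suspect,v1) N1.N2=(alive,v0)
Op 5: N1 marks N2=alive -> (alive,v1)
Op 6: N1 marks N1=suspect -> (suspect,v2)
Op 7: gossip N1<->N0 -> N1.N0=(suspect,v1) N1.N1=(suspect,v2) N1.N2=(alive,v1) | N0.N0=(suspect,v1) N0.N1=(suspect,v2) N0.N2=(alive,v1)
Op 8: gossip N2<->N1 -> N2.N0=(suspect,v1) N2.N1=(suspect,v2) N2.N2=(alive,v1) | N1.N0=(suspect,v1) N1.N1=(suspect,v2) N1.N2=(alive,v1)
Op 9: gossip N0<->N1 -> N0.N0=(suspect,v1) N0.N1=(suspect,v2) N0.N2=(alive,v1) | N1.N0=(suspect,v1) N1.N1=(suspect,v2) N1.N2=(alive,v1)
Op 10: N1 marks N2=alive -> (alive,v2)
Op 11: gossip N2<->N0 -> N2.N0=(suspect,v1) N2.N1=(suspect,v2) N2.N2=(alive,v1) | N0.N0=(suspect,v1) N0.N1=(suspect,v2) N0.N2=(alive,v1)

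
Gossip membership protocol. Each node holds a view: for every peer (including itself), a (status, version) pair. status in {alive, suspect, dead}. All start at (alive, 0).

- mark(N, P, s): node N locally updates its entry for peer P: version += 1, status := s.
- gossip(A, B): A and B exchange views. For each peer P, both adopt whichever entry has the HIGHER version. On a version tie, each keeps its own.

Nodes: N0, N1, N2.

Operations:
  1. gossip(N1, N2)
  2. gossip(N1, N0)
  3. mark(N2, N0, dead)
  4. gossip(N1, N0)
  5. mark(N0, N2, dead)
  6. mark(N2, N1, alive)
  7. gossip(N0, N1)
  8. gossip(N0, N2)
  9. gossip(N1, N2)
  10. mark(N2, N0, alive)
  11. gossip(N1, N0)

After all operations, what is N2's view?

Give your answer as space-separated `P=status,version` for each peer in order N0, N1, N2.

Answer: N0=alive,2 N1=alive,1 N2=dead,1

Derivation:
Op 1: gossip N1<->N2 -> N1.N0=(alive,v0) N1.N1=(alive,v0) N1.N2=(alive,v0) | N2.N0=(alive,v0) N2.N1=(alive,v0) N2.N2=(alive,v0)
Op 2: gossip N1<->N0 -> N1.N0=(alive,v0) N1.N1=(alive,v0) N1.N2=(alive,v0) | N0.N0=(alive,v0) N0.N1=(alive,v0) N0.N2=(alive,v0)
Op 3: N2 marks N0=dead -> (dead,v1)
Op 4: gossip N1<->N0 -> N1.N0=(alive,v0) N1.N1=(alive,v0) N1.N2=(alive,v0) | N0.N0=(alive,v0) N0.N1=(alive,v0) N0.N2=(alive,v0)
Op 5: N0 marks N2=dead -> (dead,v1)
Op 6: N2 marks N1=alive -> (alive,v1)
Op 7: gossip N0<->N1 -> N0.N0=(alive,v0) N0.N1=(alive,v0) N0.N2=(dead,v1) | N1.N0=(alive,v0) N1.N1=(alive,v0) N1.N2=(dead,v1)
Op 8: gossip N0<->N2 -> N0.N0=(dead,v1) N0.N1=(alive,v1) N0.N2=(dead,v1) | N2.N0=(dead,v1) N2.N1=(alive,v1) N2.N2=(dead,v1)
Op 9: gossip N1<->N2 -> N1.N0=(dead,v1) N1.N1=(alive,v1) N1.N2=(dead,v1) | N2.N0=(dead,v1) N2.N1=(alive,v1) N2.N2=(dead,v1)
Op 10: N2 marks N0=alive -> (alive,v2)
Op 11: gossip N1<->N0 -> N1.N0=(dead,v1) N1.N1=(alive,v1) N1.N2=(dead,v1) | N0.N0=(dead,v1) N0.N1=(alive,v1) N0.N2=(dead,v1)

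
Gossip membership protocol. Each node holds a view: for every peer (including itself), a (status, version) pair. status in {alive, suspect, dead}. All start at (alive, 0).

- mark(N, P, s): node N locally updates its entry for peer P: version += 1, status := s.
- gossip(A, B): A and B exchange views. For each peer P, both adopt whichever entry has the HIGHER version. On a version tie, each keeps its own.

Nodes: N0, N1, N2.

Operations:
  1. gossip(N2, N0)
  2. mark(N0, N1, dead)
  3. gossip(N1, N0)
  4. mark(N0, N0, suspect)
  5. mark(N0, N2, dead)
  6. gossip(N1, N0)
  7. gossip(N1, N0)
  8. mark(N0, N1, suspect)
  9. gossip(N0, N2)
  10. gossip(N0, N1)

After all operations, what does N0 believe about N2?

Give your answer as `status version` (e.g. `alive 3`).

Answer: dead 1

Derivation:
Op 1: gossip N2<->N0 -> N2.N0=(alive,v0) N2.N1=(alive,v0) N2.N2=(alive,v0) | N0.N0=(alive,v0) N0.N1=(alive,v0) N0.N2=(alive,v0)
Op 2: N0 marks N1=dead -> (dead,v1)
Op 3: gossip N1<->N0 -> N1.N0=(alive,v0) N1.N1=(dead,v1) N1.N2=(alive,v0) | N0.N0=(alive,v0) N0.N1=(dead,v1) N0.N2=(alive,v0)
Op 4: N0 marks N0=suspect -> (suspect,v1)
Op 5: N0 marks N2=dead -> (dead,v1)
Op 6: gossip N1<->N0 -> N1.N0=(suspect,v1) N1.N1=(dead,v1) N1.N2=(dead,v1) | N0.N0=(suspect,v1) N0.N1=(dead,v1) N0.N2=(dead,v1)
Op 7: gossip N1<->N0 -> N1.N0=(suspect,v1) N1.N1=(dead,v1) N1.N2=(dead,v1) | N0.N0=(suspect,v1) N0.N1=(dead,v1) N0.N2=(dead,v1)
Op 8: N0 marks N1=suspect -> (suspect,v2)
Op 9: gossip N0<->N2 -> N0.N0=(suspect,v1) N0.N1=(suspect,v2) N0.N2=(dead,v1) | N2.N0=(suspect,v1) N2.N1=(suspect,v2) N2.N2=(dead,v1)
Op 10: gossip N0<->N1 -> N0.N0=(suspect,v1) N0.N1=(suspect,v2) N0.N2=(dead,v1) | N1.N0=(suspect,v1) N1.N1=(suspect,v2) N1.N2=(dead,v1)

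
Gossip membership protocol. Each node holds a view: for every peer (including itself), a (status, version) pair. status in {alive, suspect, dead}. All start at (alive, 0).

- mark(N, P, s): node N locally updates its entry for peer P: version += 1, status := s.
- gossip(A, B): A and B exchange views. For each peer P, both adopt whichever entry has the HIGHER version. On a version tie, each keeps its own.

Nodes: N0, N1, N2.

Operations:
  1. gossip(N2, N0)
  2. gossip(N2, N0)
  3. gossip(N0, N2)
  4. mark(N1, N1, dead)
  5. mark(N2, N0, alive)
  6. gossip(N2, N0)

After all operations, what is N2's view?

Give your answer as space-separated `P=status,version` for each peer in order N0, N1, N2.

Op 1: gossip N2<->N0 -> N2.N0=(alive,v0) N2.N1=(alive,v0) N2.N2=(alive,v0) | N0.N0=(alive,v0) N0.N1=(alive,v0) N0.N2=(alive,v0)
Op 2: gossip N2<->N0 -> N2.N0=(alive,v0) N2.N1=(alive,v0) N2.N2=(alive,v0) | N0.N0=(alive,v0) N0.N1=(alive,v0) N0.N2=(alive,v0)
Op 3: gossip N0<->N2 -> N0.N0=(alive,v0) N0.N1=(alive,v0) N0.N2=(alive,v0) | N2.N0=(alive,v0) N2.N1=(alive,v0) N2.N2=(alive,v0)
Op 4: N1 marks N1=dead -> (dead,v1)
Op 5: N2 marks N0=alive -> (alive,v1)
Op 6: gossip N2<->N0 -> N2.N0=(alive,v1) N2.N1=(alive,v0) N2.N2=(alive,v0) | N0.N0=(alive,v1) N0.N1=(alive,v0) N0.N2=(alive,v0)

Answer: N0=alive,1 N1=alive,0 N2=alive,0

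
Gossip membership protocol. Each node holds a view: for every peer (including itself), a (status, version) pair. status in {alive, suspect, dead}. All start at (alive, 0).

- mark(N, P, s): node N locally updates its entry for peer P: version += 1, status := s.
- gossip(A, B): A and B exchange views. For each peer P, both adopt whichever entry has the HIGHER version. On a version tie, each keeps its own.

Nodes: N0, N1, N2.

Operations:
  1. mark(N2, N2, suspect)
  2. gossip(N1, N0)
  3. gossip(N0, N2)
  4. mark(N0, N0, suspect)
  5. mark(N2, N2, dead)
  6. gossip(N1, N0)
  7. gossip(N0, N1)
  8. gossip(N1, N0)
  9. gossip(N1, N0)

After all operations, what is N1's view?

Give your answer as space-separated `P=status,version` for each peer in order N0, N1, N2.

Answer: N0=suspect,1 N1=alive,0 N2=suspect,1

Derivation:
Op 1: N2 marks N2=suspect -> (suspect,v1)
Op 2: gossip N1<->N0 -> N1.N0=(alive,v0) N1.N1=(alive,v0) N1.N2=(alive,v0) | N0.N0=(alive,v0) N0.N1=(alive,v0) N0.N2=(alive,v0)
Op 3: gossip N0<->N2 -> N0.N0=(alive,v0) N0.N1=(alive,v0) N0.N2=(suspect,v1) | N2.N0=(alive,v0) N2.N1=(alive,v0) N2.N2=(suspect,v1)
Op 4: N0 marks N0=suspect -> (suspect,v1)
Op 5: N2 marks N2=dead -> (dead,v2)
Op 6: gossip N1<->N0 -> N1.N0=(suspect,v1) N1.N1=(alive,v0) N1.N2=(suspect,v1) | N0.N0=(suspect,v1) N0.N1=(alive,v0) N0.N2=(suspect,v1)
Op 7: gossip N0<->N1 -> N0.N0=(suspect,v1) N0.N1=(alive,v0) N0.N2=(suspect,v1) | N1.N0=(suspect,v1) N1.N1=(alive,v0) N1.N2=(suspect,v1)
Op 8: gossip N1<->N0 -> N1.N0=(suspect,v1) N1.N1=(alive,v0) N1.N2=(suspect,v1) | N0.N0=(suspect,v1) N0.N1=(alive,v0) N0.N2=(suspect,v1)
Op 9: gossip N1<->N0 -> N1.N0=(suspect,v1) N1.N1=(alive,v0) N1.N2=(suspect,v1) | N0.N0=(suspect,v1) N0.N1=(alive,v0) N0.N2=(suspect,v1)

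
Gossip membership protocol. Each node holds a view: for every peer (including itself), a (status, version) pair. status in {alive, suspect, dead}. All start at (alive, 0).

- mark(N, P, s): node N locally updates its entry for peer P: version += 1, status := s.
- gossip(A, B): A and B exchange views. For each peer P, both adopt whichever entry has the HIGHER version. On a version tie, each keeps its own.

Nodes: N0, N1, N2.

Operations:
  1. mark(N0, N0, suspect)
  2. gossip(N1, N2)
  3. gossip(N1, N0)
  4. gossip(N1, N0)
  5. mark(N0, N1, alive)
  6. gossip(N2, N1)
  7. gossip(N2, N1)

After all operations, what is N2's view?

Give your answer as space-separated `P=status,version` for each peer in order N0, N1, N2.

Answer: N0=suspect,1 N1=alive,0 N2=alive,0

Derivation:
Op 1: N0 marks N0=suspect -> (suspect,v1)
Op 2: gossip N1<->N2 -> N1.N0=(alive,v0) N1.N1=(alive,v0) N1.N2=(alive,v0) | N2.N0=(alive,v0) N2.N1=(alive,v0) N2.N2=(alive,v0)
Op 3: gossip N1<->N0 -> N1.N0=(suspect,v1) N1.N1=(alive,v0) N1.N2=(alive,v0) | N0.N0=(suspect,v1) N0.N1=(alive,v0) N0.N2=(alive,v0)
Op 4: gossip N1<->N0 -> N1.N0=(suspect,v1) N1.N1=(alive,v0) N1.N2=(alive,v0) | N0.N0=(suspect,v1) N0.N1=(alive,v0) N0.N2=(alive,v0)
Op 5: N0 marks N1=alive -> (alive,v1)
Op 6: gossip N2<->N1 -> N2.N0=(suspect,v1) N2.N1=(alive,v0) N2.N2=(alive,v0) | N1.N0=(suspect,v1) N1.N1=(alive,v0) N1.N2=(alive,v0)
Op 7: gossip N2<->N1 -> N2.N0=(suspect,v1) N2.N1=(alive,v0) N2.N2=(alive,v0) | N1.N0=(suspect,v1) N1.N1=(alive,v0) N1.N2=(alive,v0)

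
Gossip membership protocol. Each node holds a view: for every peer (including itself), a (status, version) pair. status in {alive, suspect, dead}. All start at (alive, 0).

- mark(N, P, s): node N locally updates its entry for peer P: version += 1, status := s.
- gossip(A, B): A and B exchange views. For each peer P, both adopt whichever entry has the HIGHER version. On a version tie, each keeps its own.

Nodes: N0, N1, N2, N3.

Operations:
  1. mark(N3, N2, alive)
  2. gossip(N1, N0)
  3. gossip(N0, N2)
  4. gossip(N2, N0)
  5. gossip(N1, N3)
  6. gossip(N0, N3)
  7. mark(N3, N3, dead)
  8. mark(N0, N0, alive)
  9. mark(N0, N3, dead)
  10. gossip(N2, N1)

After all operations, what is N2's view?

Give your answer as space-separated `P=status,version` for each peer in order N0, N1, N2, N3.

Op 1: N3 marks N2=alive -> (alive,v1)
Op 2: gossip N1<->N0 -> N1.N0=(alive,v0) N1.N1=(alive,v0) N1.N2=(alive,v0) N1.N3=(alive,v0) | N0.N0=(alive,v0) N0.N1=(alive,v0) N0.N2=(alive,v0) N0.N3=(alive,v0)
Op 3: gossip N0<->N2 -> N0.N0=(alive,v0) N0.N1=(alive,v0) N0.N2=(alive,v0) N0.N3=(alive,v0) | N2.N0=(alive,v0) N2.N1=(alive,v0) N2.N2=(alive,v0) N2.N3=(alive,v0)
Op 4: gossip N2<->N0 -> N2.N0=(alive,v0) N2.N1=(alive,v0) N2.N2=(alive,v0) N2.N3=(alive,v0) | N0.N0=(alive,v0) N0.N1=(alive,v0) N0.N2=(alive,v0) N0.N3=(alive,v0)
Op 5: gossip N1<->N3 -> N1.N0=(alive,v0) N1.N1=(alive,v0) N1.N2=(alive,v1) N1.N3=(alive,v0) | N3.N0=(alive,v0) N3.N1=(alive,v0) N3.N2=(alive,v1) N3.N3=(alive,v0)
Op 6: gossip N0<->N3 -> N0.N0=(alive,v0) N0.N1=(alive,v0) N0.N2=(alive,v1) N0.N3=(alive,v0) | N3.N0=(alive,v0) N3.N1=(alive,v0) N3.N2=(alive,v1) N3.N3=(alive,v0)
Op 7: N3 marks N3=dead -> (dead,v1)
Op 8: N0 marks N0=alive -> (alive,v1)
Op 9: N0 marks N3=dead -> (dead,v1)
Op 10: gossip N2<->N1 -> N2.N0=(alive,v0) N2.N1=(alive,v0) N2.N2=(alive,v1) N2.N3=(alive,v0) | N1.N0=(alive,v0) N1.N1=(alive,v0) N1.N2=(alive,v1) N1.N3=(alive,v0)

Answer: N0=alive,0 N1=alive,0 N2=alive,1 N3=alive,0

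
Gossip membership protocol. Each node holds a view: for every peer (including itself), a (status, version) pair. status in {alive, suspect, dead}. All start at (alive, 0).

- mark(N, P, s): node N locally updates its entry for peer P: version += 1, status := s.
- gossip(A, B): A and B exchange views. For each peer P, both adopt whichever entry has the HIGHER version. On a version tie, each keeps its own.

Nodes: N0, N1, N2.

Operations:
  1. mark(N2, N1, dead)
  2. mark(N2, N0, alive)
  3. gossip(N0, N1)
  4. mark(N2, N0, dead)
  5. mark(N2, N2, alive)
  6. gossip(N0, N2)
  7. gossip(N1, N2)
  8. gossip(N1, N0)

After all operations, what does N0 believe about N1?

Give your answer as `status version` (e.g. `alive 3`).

Answer: dead 1

Derivation:
Op 1: N2 marks N1=dead -> (dead,v1)
Op 2: N2 marks N0=alive -> (alive,v1)
Op 3: gossip N0<->N1 -> N0.N0=(alive,v0) N0.N1=(alive,v0) N0.N2=(alive,v0) | N1.N0=(alive,v0) N1.N1=(alive,v0) N1.N2=(alive,v0)
Op 4: N2 marks N0=dead -> (dead,v2)
Op 5: N2 marks N2=alive -> (alive,v1)
Op 6: gossip N0<->N2 -> N0.N0=(dead,v2) N0.N1=(dead,v1) N0.N2=(alive,v1) | N2.N0=(dead,v2) N2.N1=(dead,v1) N2.N2=(alive,v1)
Op 7: gossip N1<->N2 -> N1.N0=(dead,v2) N1.N1=(dead,v1) N1.N2=(alive,v1) | N2.N0=(dead,v2) N2.N1=(dead,v1) N2.N2=(alive,v1)
Op 8: gossip N1<->N0 -> N1.N0=(dead,v2) N1.N1=(dead,v1) N1.N2=(alive,v1) | N0.N0=(dead,v2) N0.N1=(dead,v1) N0.N2=(alive,v1)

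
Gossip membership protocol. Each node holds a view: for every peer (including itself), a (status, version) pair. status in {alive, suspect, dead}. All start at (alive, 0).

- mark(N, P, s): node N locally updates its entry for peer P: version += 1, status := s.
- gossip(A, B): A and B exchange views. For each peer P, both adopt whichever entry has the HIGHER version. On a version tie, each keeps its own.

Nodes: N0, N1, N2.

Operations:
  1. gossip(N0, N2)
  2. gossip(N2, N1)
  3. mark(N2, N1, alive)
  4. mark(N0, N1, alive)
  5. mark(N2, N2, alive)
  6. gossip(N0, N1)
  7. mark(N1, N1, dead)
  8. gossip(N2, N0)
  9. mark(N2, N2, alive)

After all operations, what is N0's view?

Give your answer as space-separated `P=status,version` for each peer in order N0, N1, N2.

Answer: N0=alive,0 N1=alive,1 N2=alive,1

Derivation:
Op 1: gossip N0<->N2 -> N0.N0=(alive,v0) N0.N1=(alive,v0) N0.N2=(alive,v0) | N2.N0=(alive,v0) N2.N1=(alive,v0) N2.N2=(alive,v0)
Op 2: gossip N2<->N1 -> N2.N0=(alive,v0) N2.N1=(alive,v0) N2.N2=(alive,v0) | N1.N0=(alive,v0) N1.N1=(alive,v0) N1.N2=(alive,v0)
Op 3: N2 marks N1=alive -> (alive,v1)
Op 4: N0 marks N1=alive -> (alive,v1)
Op 5: N2 marks N2=alive -> (alive,v1)
Op 6: gossip N0<->N1 -> N0.N0=(alive,v0) N0.N1=(alive,v1) N0.N2=(alive,v0) | N1.N0=(alive,v0) N1.N1=(alive,v1) N1.N2=(alive,v0)
Op 7: N1 marks N1=dead -> (dead,v2)
Op 8: gossip N2<->N0 -> N2.N0=(alive,v0) N2.N1=(alive,v1) N2.N2=(alive,v1) | N0.N0=(alive,v0) N0.N1=(alive,v1) N0.N2=(alive,v1)
Op 9: N2 marks N2=alive -> (alive,v2)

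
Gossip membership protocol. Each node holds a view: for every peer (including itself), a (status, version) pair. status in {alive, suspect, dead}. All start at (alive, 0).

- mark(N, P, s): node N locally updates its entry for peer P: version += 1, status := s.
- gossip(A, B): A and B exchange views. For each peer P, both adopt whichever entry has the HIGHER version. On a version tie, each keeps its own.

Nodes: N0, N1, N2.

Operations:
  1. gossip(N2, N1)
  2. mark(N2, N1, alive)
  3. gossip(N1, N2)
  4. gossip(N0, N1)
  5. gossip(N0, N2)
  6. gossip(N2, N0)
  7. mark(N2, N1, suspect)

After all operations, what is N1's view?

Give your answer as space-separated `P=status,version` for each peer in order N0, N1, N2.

Op 1: gossip N2<->N1 -> N2.N0=(alive,v0) N2.N1=(alive,v0) N2.N2=(alive,v0) | N1.N0=(alive,v0) N1.N1=(alive,v0) N1.N2=(alive,v0)
Op 2: N2 marks N1=alive -> (alive,v1)
Op 3: gossip N1<->N2 -> N1.N0=(alive,v0) N1.N1=(alive,v1) N1.N2=(alive,v0) | N2.N0=(alive,v0) N2.N1=(alive,v1) N2.N2=(alive,v0)
Op 4: gossip N0<->N1 -> N0.N0=(alive,v0) N0.N1=(alive,v1) N0.N2=(alive,v0) | N1.N0=(alive,v0) N1.N1=(alive,v1) N1.N2=(alive,v0)
Op 5: gossip N0<->N2 -> N0.N0=(alive,v0) N0.N1=(alive,v1) N0.N2=(alive,v0) | N2.N0=(alive,v0) N2.N1=(alive,v1) N2.N2=(alive,v0)
Op 6: gossip N2<->N0 -> N2.N0=(alive,v0) N2.N1=(alive,v1) N2.N2=(alive,v0) | N0.N0=(alive,v0) N0.N1=(alive,v1) N0.N2=(alive,v0)
Op 7: N2 marks N1=suspect -> (suspect,v2)

Answer: N0=alive,0 N1=alive,1 N2=alive,0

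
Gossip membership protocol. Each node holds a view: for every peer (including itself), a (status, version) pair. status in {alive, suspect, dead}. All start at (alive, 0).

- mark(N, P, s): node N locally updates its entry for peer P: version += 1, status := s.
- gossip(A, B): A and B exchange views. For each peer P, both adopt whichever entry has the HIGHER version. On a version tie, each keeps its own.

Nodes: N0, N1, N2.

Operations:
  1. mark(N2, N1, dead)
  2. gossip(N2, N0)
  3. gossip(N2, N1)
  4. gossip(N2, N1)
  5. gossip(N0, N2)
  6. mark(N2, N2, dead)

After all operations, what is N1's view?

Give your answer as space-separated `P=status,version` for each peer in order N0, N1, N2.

Op 1: N2 marks N1=dead -> (dead,v1)
Op 2: gossip N2<->N0 -> N2.N0=(alive,v0) N2.N1=(dead,v1) N2.N2=(alive,v0) | N0.N0=(alive,v0) N0.N1=(dead,v1) N0.N2=(alive,v0)
Op 3: gossip N2<->N1 -> N2.N0=(alive,v0) N2.N1=(dead,v1) N2.N2=(alive,v0) | N1.N0=(alive,v0) N1.N1=(dead,v1) N1.N2=(alive,v0)
Op 4: gossip N2<->N1 -> N2.N0=(alive,v0) N2.N1=(dead,v1) N2.N2=(alive,v0) | N1.N0=(alive,v0) N1.N1=(dead,v1) N1.N2=(alive,v0)
Op 5: gossip N0<->N2 -> N0.N0=(alive,v0) N0.N1=(dead,v1) N0.N2=(alive,v0) | N2.N0=(alive,v0) N2.N1=(dead,v1) N2.N2=(alive,v0)
Op 6: N2 marks N2=dead -> (dead,v1)

Answer: N0=alive,0 N1=dead,1 N2=alive,0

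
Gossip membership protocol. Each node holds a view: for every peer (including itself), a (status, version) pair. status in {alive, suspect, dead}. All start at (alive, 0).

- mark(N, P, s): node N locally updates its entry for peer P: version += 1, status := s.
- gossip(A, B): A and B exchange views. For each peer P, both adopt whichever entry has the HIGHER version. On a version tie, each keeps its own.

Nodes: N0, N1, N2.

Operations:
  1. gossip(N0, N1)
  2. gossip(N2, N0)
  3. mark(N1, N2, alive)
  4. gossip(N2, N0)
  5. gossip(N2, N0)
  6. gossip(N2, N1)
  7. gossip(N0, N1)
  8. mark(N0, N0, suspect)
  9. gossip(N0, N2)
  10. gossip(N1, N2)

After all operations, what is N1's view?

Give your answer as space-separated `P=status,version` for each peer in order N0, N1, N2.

Op 1: gossip N0<->N1 -> N0.N0=(alive,v0) N0.N1=(alive,v0) N0.N2=(alive,v0) | N1.N0=(alive,v0) N1.N1=(alive,v0) N1.N2=(alive,v0)
Op 2: gossip N2<->N0 -> N2.N0=(alive,v0) N2.N1=(alive,v0) N2.N2=(alive,v0) | N0.N0=(alive,v0) N0.N1=(alive,v0) N0.N2=(alive,v0)
Op 3: N1 marks N2=alive -> (alive,v1)
Op 4: gossip N2<->N0 -> N2.N0=(alive,v0) N2.N1=(alive,v0) N2.N2=(alive,v0) | N0.N0=(alive,v0) N0.N1=(alive,v0) N0.N2=(alive,v0)
Op 5: gossip N2<->N0 -> N2.N0=(alive,v0) N2.N1=(alive,v0) N2.N2=(alive,v0) | N0.N0=(alive,v0) N0.N1=(alive,v0) N0.N2=(alive,v0)
Op 6: gossip N2<->N1 -> N2.N0=(alive,v0) N2.N1=(alive,v0) N2.N2=(alive,v1) | N1.N0=(alive,v0) N1.N1=(alive,v0) N1.N2=(alive,v1)
Op 7: gossip N0<->N1 -> N0.N0=(alive,v0) N0.N1=(alive,v0) N0.N2=(alive,v1) | N1.N0=(alive,v0) N1.N1=(alive,v0) N1.N2=(alive,v1)
Op 8: N0 marks N0=suspect -> (suspect,v1)
Op 9: gossip N0<->N2 -> N0.N0=(suspect,v1) N0.N1=(alive,v0) N0.N2=(alive,v1) | N2.N0=(suspect,v1) N2.N1=(alive,v0) N2.N2=(alive,v1)
Op 10: gossip N1<->N2 -> N1.N0=(suspect,v1) N1.N1=(alive,v0) N1.N2=(alive,v1) | N2.N0=(suspect,v1) N2.N1=(alive,v0) N2.N2=(alive,v1)

Answer: N0=suspect,1 N1=alive,0 N2=alive,1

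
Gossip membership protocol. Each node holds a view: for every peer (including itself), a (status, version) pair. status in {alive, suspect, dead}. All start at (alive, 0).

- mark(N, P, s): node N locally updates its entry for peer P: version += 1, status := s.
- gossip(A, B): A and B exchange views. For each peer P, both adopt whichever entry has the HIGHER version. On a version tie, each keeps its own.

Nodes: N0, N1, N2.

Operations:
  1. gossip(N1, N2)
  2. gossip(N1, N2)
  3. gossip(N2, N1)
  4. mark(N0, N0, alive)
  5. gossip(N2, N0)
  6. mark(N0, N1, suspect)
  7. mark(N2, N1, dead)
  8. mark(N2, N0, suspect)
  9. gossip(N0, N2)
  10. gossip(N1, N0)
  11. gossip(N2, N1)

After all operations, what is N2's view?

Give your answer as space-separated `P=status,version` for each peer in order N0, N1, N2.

Answer: N0=suspect,2 N1=dead,1 N2=alive,0

Derivation:
Op 1: gossip N1<->N2 -> N1.N0=(alive,v0) N1.N1=(alive,v0) N1.N2=(alive,v0) | N2.N0=(alive,v0) N2.N1=(alive,v0) N2.N2=(alive,v0)
Op 2: gossip N1<->N2 -> N1.N0=(alive,v0) N1.N1=(alive,v0) N1.N2=(alive,v0) | N2.N0=(alive,v0) N2.N1=(alive,v0) N2.N2=(alive,v0)
Op 3: gossip N2<->N1 -> N2.N0=(alive,v0) N2.N1=(alive,v0) N2.N2=(alive,v0) | N1.N0=(alive,v0) N1.N1=(alive,v0) N1.N2=(alive,v0)
Op 4: N0 marks N0=alive -> (alive,v1)
Op 5: gossip N2<->N0 -> N2.N0=(alive,v1) N2.N1=(alive,v0) N2.N2=(alive,v0) | N0.N0=(alive,v1) N0.N1=(alive,v0) N0.N2=(alive,v0)
Op 6: N0 marks N1=suspect -> (suspect,v1)
Op 7: N2 marks N1=dead -> (dead,v1)
Op 8: N2 marks N0=suspect -> (suspect,v2)
Op 9: gossip N0<->N2 -> N0.N0=(suspect,v2) N0.N1=(suspect,v1) N0.N2=(alive,v0) | N2.N0=(suspect,v2) N2.N1=(dead,v1) N2.N2=(alive,v0)
Op 10: gossip N1<->N0 -> N1.N0=(suspect,v2) N1.N1=(suspect,v1) N1.N2=(alive,v0) | N0.N0=(suspect,v2) N0.N1=(suspect,v1) N0.N2=(alive,v0)
Op 11: gossip N2<->N1 -> N2.N0=(suspect,v2) N2.N1=(dead,v1) N2.N2=(alive,v0) | N1.N0=(suspect,v2) N1.N1=(suspect,v1) N1.N2=(alive,v0)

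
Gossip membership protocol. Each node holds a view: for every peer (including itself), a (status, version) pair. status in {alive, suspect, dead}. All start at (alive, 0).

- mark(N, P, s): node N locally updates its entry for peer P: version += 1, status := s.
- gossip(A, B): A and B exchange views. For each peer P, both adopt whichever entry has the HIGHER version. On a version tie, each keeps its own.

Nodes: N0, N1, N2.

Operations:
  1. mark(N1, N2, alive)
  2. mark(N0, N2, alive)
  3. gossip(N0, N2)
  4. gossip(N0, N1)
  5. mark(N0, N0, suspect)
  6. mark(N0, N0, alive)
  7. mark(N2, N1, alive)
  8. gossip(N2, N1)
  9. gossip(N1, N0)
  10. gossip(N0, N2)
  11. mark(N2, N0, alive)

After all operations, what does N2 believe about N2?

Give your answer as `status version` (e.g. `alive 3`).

Answer: alive 1

Derivation:
Op 1: N1 marks N2=alive -> (alive,v1)
Op 2: N0 marks N2=alive -> (alive,v1)
Op 3: gossip N0<->N2 -> N0.N0=(alive,v0) N0.N1=(alive,v0) N0.N2=(alive,v1) | N2.N0=(alive,v0) N2.N1=(alive,v0) N2.N2=(alive,v1)
Op 4: gossip N0<->N1 -> N0.N0=(alive,v0) N0.N1=(alive,v0) N0.N2=(alive,v1) | N1.N0=(alive,v0) N1.N1=(alive,v0) N1.N2=(alive,v1)
Op 5: N0 marks N0=suspect -> (suspect,v1)
Op 6: N0 marks N0=alive -> (alive,v2)
Op 7: N2 marks N1=alive -> (alive,v1)
Op 8: gossip N2<->N1 -> N2.N0=(alive,v0) N2.N1=(alive,v1) N2.N2=(alive,v1) | N1.N0=(alive,v0) N1.N1=(alive,v1) N1.N2=(alive,v1)
Op 9: gossip N1<->N0 -> N1.N0=(alive,v2) N1.N1=(alive,v1) N1.N2=(alive,v1) | N0.N0=(alive,v2) N0.N1=(alive,v1) N0.N2=(alive,v1)
Op 10: gossip N0<->N2 -> N0.N0=(alive,v2) N0.N1=(alive,v1) N0.N2=(alive,v1) | N2.N0=(alive,v2) N2.N1=(alive,v1) N2.N2=(alive,v1)
Op 11: N2 marks N0=alive -> (alive,v3)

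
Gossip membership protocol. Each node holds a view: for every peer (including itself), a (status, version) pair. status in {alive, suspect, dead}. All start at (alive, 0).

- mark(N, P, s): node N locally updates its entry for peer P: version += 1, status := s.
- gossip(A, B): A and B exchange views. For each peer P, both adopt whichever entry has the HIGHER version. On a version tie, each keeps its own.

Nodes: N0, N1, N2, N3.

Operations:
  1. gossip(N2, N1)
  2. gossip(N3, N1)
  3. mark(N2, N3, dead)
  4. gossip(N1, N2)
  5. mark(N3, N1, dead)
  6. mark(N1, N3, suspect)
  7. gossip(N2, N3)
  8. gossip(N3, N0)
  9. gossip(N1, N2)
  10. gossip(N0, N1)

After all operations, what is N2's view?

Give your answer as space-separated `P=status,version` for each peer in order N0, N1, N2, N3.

Op 1: gossip N2<->N1 -> N2.N0=(alive,v0) N2.N1=(alive,v0) N2.N2=(alive,v0) N2.N3=(alive,v0) | N1.N0=(alive,v0) N1.N1=(alive,v0) N1.N2=(alive,v0) N1.N3=(alive,v0)
Op 2: gossip N3<->N1 -> N3.N0=(alive,v0) N3.N1=(alive,v0) N3.N2=(alive,v0) N3.N3=(alive,v0) | N1.N0=(alive,v0) N1.N1=(alive,v0) N1.N2=(alive,v0) N1.N3=(alive,v0)
Op 3: N2 marks N3=dead -> (dead,v1)
Op 4: gossip N1<->N2 -> N1.N0=(alive,v0) N1.N1=(alive,v0) N1.N2=(alive,v0) N1.N3=(dead,v1) | N2.N0=(alive,v0) N2.N1=(alive,v0) N2.N2=(alive,v0) N2.N3=(dead,v1)
Op 5: N3 marks N1=dead -> (dead,v1)
Op 6: N1 marks N3=suspect -> (suspect,v2)
Op 7: gossip N2<->N3 -> N2.N0=(alive,v0) N2.N1=(dead,v1) N2.N2=(alive,v0) N2.N3=(dead,v1) | N3.N0=(alive,v0) N3.N1=(dead,v1) N3.N2=(alive,v0) N3.N3=(dead,v1)
Op 8: gossip N3<->N0 -> N3.N0=(alive,v0) N3.N1=(dead,v1) N3.N2=(alive,v0) N3.N3=(dead,v1) | N0.N0=(alive,v0) N0.N1=(dead,v1) N0.N2=(alive,v0) N0.N3=(dead,v1)
Op 9: gossip N1<->N2 -> N1.N0=(alive,v0) N1.N1=(dead,v1) N1.N2=(alive,v0) N1.N3=(suspect,v2) | N2.N0=(alive,v0) N2.N1=(dead,v1) N2.N2=(alive,v0) N2.N3=(suspect,v2)
Op 10: gossip N0<->N1 -> N0.N0=(alive,v0) N0.N1=(dead,v1) N0.N2=(alive,v0) N0.N3=(suspect,v2) | N1.N0=(alive,v0) N1.N1=(dead,v1) N1.N2=(alive,v0) N1.N3=(suspect,v2)

Answer: N0=alive,0 N1=dead,1 N2=alive,0 N3=suspect,2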